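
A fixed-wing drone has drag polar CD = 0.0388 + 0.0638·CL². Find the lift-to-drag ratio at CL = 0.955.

L/D = 9.85

CD = 0.0388 + 0.0638 × 0.955² = 0.09699
L/D = CL/CD = 0.955 / 0.09699 = 9.85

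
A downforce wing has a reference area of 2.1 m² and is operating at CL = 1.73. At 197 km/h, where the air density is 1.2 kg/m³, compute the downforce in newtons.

Convert speed: v = 197 km/h ÷ 3.6 = 54.72 m/s.
Dynamic pressure q = ½ρv² = ½ × 1.2 × 54.72² = 1797 Pa.
L = q·S·CL = 1797 × 2.1 × 1.73 = 6530 N ≈ 6.53 kN

L = 6530 N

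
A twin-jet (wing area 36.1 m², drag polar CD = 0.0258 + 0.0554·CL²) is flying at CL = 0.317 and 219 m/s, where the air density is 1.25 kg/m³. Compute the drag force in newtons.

D = 33900 N

CD = 0.0258 + 0.0554 × 0.317² = 0.03137
D = ½ρv²S·CD = ½ × 1.25 × 219² × 36.1 × 0.03137 = 33900 N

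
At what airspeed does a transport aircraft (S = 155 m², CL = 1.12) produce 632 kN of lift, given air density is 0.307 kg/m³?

v = 154 m/s

L = ½ρv²S·CL ⇒ v = √(2L/(ρ·S·CL))
v = √(2 × 6.32×10^5 / (0.307 × 155 × 1.12)) = √23720 = 154 m/s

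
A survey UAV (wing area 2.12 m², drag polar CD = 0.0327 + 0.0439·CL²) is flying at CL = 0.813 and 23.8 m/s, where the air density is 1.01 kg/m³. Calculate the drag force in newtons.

CD = 0.0327 + 0.0439 × 0.813² = 0.06172
D = ½ρv²S·CD = ½ × 1.01 × 23.8² × 2.12 × 0.06172 = 37.4 N

D = 37.4 N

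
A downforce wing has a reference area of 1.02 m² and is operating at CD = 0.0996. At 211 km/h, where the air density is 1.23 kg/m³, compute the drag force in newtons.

Convert speed: v = 211 km/h ÷ 3.6 = 58.61 m/s.
Dynamic pressure q = ½ρv² = ½ × 1.23 × 58.61² = 2113 Pa.
D = q·S·CD = 2113 × 1.02 × 0.0996 = 215 N

D = 215 N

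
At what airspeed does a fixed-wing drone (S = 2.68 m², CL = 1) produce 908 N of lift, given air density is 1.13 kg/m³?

L = ½ρv²S·CL ⇒ v = √(2L/(ρ·S·CL))
v = √(2 × 908 / (1.13 × 2.68 × 1)) = √599.7 = 24.5 m/s

v = 24.5 m/s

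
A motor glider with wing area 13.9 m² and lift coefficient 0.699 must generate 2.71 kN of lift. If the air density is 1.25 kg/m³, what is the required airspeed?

v = 21.1 m/s

L = ½ρv²S·CL ⇒ v = √(2L/(ρ·S·CL))
v = √(2 × 2710 / (1.25 × 13.9 × 0.699)) = √446.3 = 21.1 m/s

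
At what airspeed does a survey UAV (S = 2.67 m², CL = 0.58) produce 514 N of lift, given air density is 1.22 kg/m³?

L = ½ρv²S·CL ⇒ v = √(2L/(ρ·S·CL))
v = √(2 × 514 / (1.22 × 2.67 × 0.58)) = √544.1 = 23.3 m/s

v = 23.3 m/s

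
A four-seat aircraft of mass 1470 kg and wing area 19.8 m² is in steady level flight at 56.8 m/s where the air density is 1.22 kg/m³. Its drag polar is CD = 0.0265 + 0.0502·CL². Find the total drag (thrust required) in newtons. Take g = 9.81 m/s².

D = 1300 N

Weight W = mg = 1470 × 9.81 = 14421 N; in level flight L = W.
Dynamic pressure q = 0.5 × 1.22 × 56.8² = 1968 Pa.
CL = W/(q·S) = 14421 / (1968 × 19.8) = 0.3701.
CD = 0.0265 + 0.0502 × 0.3701² = 0.03338.
D = q·S·CD = 1968 × 19.8 × 0.03338 = 1301 N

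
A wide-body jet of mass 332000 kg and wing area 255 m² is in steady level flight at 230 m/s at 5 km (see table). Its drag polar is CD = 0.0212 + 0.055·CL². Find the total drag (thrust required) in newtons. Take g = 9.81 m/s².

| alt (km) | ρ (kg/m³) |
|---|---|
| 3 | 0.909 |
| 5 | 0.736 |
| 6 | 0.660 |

D = 2.23×10^5 N

At 5 km, from the table: ρ = 0.736 kg/m³.
In steady level flight, lift balances weight: W = mg = 332000 × 9.81 = 3.2569×10^6 N.
q = ½ρv² = ½ × 0.736 × 230² = 19470 Pa.
CL = 2W/(ρv²S) = 2×3.2569×10^6/(0.736×230²×255) = 0.6561.
CD = 0.0212 + 0.055 × 0.6561² = 0.04487.
D = q·S·CD = 19470 × 255 × 0.04487 = 2.228×10^5 N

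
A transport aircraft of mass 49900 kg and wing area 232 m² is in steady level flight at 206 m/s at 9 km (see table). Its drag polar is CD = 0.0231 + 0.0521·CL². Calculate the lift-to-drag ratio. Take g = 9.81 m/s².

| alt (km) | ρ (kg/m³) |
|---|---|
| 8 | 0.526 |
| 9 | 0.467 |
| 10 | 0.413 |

L/D = 8.36

At 9 km, from the table: ρ = 0.467 kg/m³.
Weight W = mg = 49900 × 9.81 = 4.8952×10^5 N; in level flight L = W.
q = ½ρv² = ½ × 0.467 × 206² = 9909 Pa.
CL = 2W/(ρv²S) = 2×4.8952×10^5/(0.467×206²×232) = 0.2129.
CD = 0.0231 + 0.0521 × 0.2129² = 0.02546.
L/D = CL/CD = 0.2129 / 0.02546 = 8.36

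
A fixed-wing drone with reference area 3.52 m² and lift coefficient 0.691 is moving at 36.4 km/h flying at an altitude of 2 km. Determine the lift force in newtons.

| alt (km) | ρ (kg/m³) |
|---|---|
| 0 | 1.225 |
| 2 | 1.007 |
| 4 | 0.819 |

L = 125 N

At 2 km, from the table: ρ = 1.007 kg/m³.
Convert speed: v = 36.4 km/h ÷ 3.6 = 10.11 m/s.
Dynamic pressure q = ½ρv² = ½ × 1.007 × 10.11² = 51.48 Pa.
L = q·S·CL = 51.48 × 3.52 × 0.691 = 125 N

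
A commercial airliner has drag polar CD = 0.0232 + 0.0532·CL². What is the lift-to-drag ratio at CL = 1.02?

L/D = 13

CD = 0.0232 + 0.0532 × 1.02² = 0.07855
L/D = CL/CD = 1.02 / 0.07855 = 13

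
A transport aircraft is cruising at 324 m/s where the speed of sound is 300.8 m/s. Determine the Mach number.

M = 1.08

M = v/a = 324 / 300.8 = 1.08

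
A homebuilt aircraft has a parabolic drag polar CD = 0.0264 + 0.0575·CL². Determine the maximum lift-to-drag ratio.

For CD = CD0 + K·CL², (L/D)max occurs at CL* = √(CD0/K) and equals 1/(2√(K·CD0)).
(L/D)max = 1/(2√(0.0575 × 0.0264)) = 1/(2 × 0.03896) = 12.8

(L/D)max = 12.8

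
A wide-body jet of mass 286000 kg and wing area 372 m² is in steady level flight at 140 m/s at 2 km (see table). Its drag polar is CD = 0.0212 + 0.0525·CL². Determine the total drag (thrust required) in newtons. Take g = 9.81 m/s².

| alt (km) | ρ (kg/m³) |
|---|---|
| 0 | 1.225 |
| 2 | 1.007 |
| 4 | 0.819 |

D = 1.9×10^5 N

At 2 km, from the table: ρ = 1.007 kg/m³.
Level flight ⇒ L = W = m·g = 286000 × 9.81 = 2.8057×10^6 N.
Dynamic pressure q = 0.5 × 1.007 × 140² = 9869 Pa.
CL = 2W/(ρv²S) = 2×2.8057×10^6/(1.007×140²×372) = 0.7643.
CD = 0.0212 + 0.0525 × 0.7643² = 0.05186.
D = q·S·CD = 9869 × 372 × 0.05186 = 1.904×10^5 N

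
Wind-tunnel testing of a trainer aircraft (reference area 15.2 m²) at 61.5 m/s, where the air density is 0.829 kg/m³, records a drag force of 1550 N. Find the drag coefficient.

CD = 0.065

From D = ½ρv²S·CD, rearranging gives CD = 2D/(ρv²S).
CD = 2 × 1550 / (0.829 × 61.5² × 15.2) = 0.065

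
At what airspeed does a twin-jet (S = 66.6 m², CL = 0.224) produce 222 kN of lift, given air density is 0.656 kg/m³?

L = ½ρv²S·CL ⇒ v = √(2L/(ρ·S·CL))
v = √(2 × 2.22×10^5 / (0.656 × 66.6 × 0.224)) = √45370 = 213 m/s

v = 213 m/s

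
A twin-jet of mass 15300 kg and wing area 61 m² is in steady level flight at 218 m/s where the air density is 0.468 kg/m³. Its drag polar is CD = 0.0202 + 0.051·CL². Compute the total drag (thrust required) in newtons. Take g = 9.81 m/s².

Weight W = mg = 15300 × 9.81 = 1.5009×10^5 N; in level flight L = W.
q = ½ρv² = ½ × 0.468 × 218² = 11120 Pa.
CL = W/(q·S) = 1.5009×10^5 / (11120 × 61) = 0.2213.
CD = 0.0202 + 0.051 × 0.2213² = 0.0227.
D = q·S·CD = 11120 × 61 × 0.0227 = 15400 N

D = 15400 N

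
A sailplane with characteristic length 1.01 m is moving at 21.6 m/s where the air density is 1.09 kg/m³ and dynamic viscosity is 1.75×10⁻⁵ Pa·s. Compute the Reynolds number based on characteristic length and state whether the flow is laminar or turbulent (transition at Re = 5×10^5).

Re = 1.36×10^6 (turbulent)

Re = ρ·v·c/μ = 1.09 × 21.6 × 1.01 / (1.75×10⁻⁵) = 1.36×10^6
Since 1.36×10^6 > 5×10^5, the flow is turbulent.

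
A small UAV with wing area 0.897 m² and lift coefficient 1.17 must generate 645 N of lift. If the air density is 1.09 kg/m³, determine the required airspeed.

v = 33.6 m/s

L = ½ρv²S·CL ⇒ v = √(2L/(ρ·S·CL))
v = √(2 × 645 / (1.09 × 0.897 × 1.17)) = √1128 = 33.6 m/s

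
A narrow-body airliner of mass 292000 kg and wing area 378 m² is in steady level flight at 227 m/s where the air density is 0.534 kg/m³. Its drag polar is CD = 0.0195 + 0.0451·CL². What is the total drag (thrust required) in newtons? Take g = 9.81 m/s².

In steady level flight, lift balances weight: W = mg = 292000 × 9.81 = 2.8645×10^6 N.
q = ½ρv² = ½ × 0.534 × 227² = 13760 Pa.
Required CL = L/(qS) = 2.8645×10^6/(13760·378) = 0.5508.
CD = 0.0195 + 0.0451 × 0.5508² = 0.03318.
D = q·S·CD = 13760 × 378 × 0.03318 = 1.726×10^5 N

D = 1.73×10^5 N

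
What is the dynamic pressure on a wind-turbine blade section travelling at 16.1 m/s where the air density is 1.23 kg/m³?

q = ½ρv² = ½ × 1.23 × 16.1² = 159 Pa

q = 159 Pa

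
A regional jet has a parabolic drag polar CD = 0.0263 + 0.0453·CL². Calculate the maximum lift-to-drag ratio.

(L/D)max = 14.5

For CD = CD0 + K·CL², (L/D)max occurs at CL* = √(CD0/K) and equals 1/(2√(K·CD0)).
(L/D)max = 1/(2√(0.0453 × 0.0263)) = 1/(2 × 0.03452) = 14.5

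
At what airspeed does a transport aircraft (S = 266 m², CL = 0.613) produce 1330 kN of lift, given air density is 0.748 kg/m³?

L = ½ρv²S·CL ⇒ v = √(2L/(ρ·S·CL))
v = √(2 × 1.33×10^6 / (0.748 × 266 × 0.613)) = √21810 = 148 m/s

v = 148 m/s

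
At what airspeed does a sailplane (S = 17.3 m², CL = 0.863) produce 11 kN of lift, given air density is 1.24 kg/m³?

v = 34.5 m/s

L = ½ρv²S·CL ⇒ v = √(2L/(ρ·S·CL))
v = √(2 × 11000 / (1.24 × 17.3 × 0.863)) = √1188 = 34.5 m/s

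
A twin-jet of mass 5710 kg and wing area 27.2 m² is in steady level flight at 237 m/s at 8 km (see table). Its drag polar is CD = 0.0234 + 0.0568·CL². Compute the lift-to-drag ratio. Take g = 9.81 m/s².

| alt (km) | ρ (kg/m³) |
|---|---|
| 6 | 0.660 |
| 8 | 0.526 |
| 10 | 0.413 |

At 8 km, from the table: ρ = 0.526 kg/m³.
In steady level flight, lift balances weight: W = mg = 5710 × 9.81 = 56015 N.
Dynamic pressure q = 0.5 × 0.526 × 237² = 14770 Pa.
CL = 2W/(ρv²S) = 2×56015/(0.526×237²×27.2) = 0.1394.
CD = 0.0234 + 0.0568 × 0.1394² = 0.0245.
L/D = CL/CD = 0.1394 / 0.0245 = 5.69

L/D = 5.69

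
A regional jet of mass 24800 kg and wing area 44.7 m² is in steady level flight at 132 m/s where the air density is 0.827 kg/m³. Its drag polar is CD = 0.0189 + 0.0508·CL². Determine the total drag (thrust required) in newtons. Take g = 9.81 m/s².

Level flight ⇒ L = W = m·g = 24800 × 9.81 = 2.4329×10^5 N.
Dynamic pressure q = 0.5 × 0.827 × 132² = 7205 Pa.
CL = 2W/(ρv²S) = 2×2.4329×10^5/(0.827×132²×44.7) = 0.7554.
CD = 0.0189 + 0.0508 × 0.7554² = 0.04789.
D = q·S·CD = 7205 × 44.7 × 0.04789 = 15420 N

D = 15400 N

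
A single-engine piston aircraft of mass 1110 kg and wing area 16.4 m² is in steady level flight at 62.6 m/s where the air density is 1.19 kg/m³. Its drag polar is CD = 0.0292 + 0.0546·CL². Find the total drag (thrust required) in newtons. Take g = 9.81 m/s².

Level flight ⇒ L = W = m·g = 1110 × 9.81 = 10889 N.
q = ½ρv² = ½ × 1.19 × 62.6² = 2332 Pa.
Required CL = L/(qS) = 10889/(2332·16.4) = 0.2848.
CD = 0.0292 + 0.0546 × 0.2848² = 0.03363.
D = q·S·CD = 2332 × 16.4 × 0.03363 = 1286 N

D = 1290 N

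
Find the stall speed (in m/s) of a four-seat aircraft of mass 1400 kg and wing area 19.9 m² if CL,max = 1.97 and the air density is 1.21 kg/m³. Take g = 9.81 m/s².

Weight W = mg = 1400 × 9.81 = 13730 N.
From L = ½ρV²S·CL,max = W: V_stall = √(2W/(ρSCL,max)) = √(2·13730/(1.21·19.9·1.97))
V_stall = √579.1 = 24.1 m/s

V_stall = 24.1 m/s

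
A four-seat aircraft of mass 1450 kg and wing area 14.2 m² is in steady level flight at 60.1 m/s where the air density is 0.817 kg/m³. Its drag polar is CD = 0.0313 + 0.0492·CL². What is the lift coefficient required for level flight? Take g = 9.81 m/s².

CL = 0.679

Weight W = mg = 1450 × 9.81 = 14224 N; in level flight L = W.
Dynamic pressure q = 0.5 × 0.817 × 60.1² = 1476 Pa.
CL = W/(q·S) = 14224 / (1476 × 14.2) = 0.6789.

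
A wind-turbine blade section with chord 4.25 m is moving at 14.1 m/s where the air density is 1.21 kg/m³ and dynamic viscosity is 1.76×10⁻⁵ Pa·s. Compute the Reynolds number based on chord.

Re = 4.12×10^6

Re = ρ·v·c/μ = 1.21 × 14.1 × 4.25 / (1.76×10⁻⁵) = 4.12×10^6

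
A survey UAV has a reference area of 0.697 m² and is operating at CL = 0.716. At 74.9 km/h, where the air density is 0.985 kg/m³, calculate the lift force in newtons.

Convert speed: v = 74.9 km/h ÷ 3.6 = 20.81 m/s.
L = ½ρv²S·CL = ½ × 0.985 × 20.81² × 0.697 × 0.716 = 106 N

L = 106 N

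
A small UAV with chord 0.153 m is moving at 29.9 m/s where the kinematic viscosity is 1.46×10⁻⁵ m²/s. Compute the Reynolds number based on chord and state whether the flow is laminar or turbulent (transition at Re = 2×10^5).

Re = v·c/ν = 29.9 × 0.153 / (1.46×10⁻⁵) = 3.13×10^5
Since 3.13×10^5 > 2×10^5, the flow is turbulent.

Re = 3.13×10^5 (turbulent)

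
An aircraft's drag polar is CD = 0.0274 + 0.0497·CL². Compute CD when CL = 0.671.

CD = 0.0498

CD = 0.0274 + 0.0497 × 0.671² = 0.0274 + 0.02238 = 0.0498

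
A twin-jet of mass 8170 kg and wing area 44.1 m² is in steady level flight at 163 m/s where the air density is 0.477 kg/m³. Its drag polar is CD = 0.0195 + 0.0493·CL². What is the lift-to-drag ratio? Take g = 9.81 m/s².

L/D = 12.2

In steady level flight, lift balances weight: W = mg = 8170 × 9.81 = 80148 N.
Dynamic pressure q = 0.5 × 0.477 × 163² = 6337 Pa.
CL = 2W/(ρv²S) = 2×80148/(0.477×163²×44.1) = 0.2868.
CD = 0.0195 + 0.0493 × 0.2868² = 0.02356.
L/D = CL/CD = 0.2868 / 0.02356 = 12.2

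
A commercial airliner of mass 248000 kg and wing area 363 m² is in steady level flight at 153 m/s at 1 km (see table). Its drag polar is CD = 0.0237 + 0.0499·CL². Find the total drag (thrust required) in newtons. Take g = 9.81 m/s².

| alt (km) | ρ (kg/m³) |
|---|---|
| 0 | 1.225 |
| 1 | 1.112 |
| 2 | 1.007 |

At 1 km, from the table: ρ = 1.112 kg/m³.
Level flight ⇒ L = W = m·g = 248000 × 9.81 = 2.4329×10^6 N.
q = ½ρv² = ½ × 1.112 × 153² = 13020 Pa.
Required CL = L/(qS) = 2.4329×10^6/(13020·363) = 0.5149.
CD = 0.0237 + 0.0499 × 0.5149² = 0.03693.
D = q·S·CD = 13020 × 363 × 0.03693 = 1.745×10^5 N

D = 1.74×10^5 N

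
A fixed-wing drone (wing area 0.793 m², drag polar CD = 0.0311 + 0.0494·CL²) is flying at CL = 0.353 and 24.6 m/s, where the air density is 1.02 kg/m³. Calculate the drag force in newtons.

CD = 0.0311 + 0.0494 × 0.353² = 0.03726
D = ½ρv²S·CD = ½ × 1.02 × 24.6² × 0.793 × 0.03726 = 9.12 N

D = 9.12 N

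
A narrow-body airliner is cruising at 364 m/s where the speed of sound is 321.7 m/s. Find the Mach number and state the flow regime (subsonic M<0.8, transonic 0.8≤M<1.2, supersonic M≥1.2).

M = 1.13 (transonic)

M = v/a = 364 / 321.7 = 1.13
M = 1.13 → transonic.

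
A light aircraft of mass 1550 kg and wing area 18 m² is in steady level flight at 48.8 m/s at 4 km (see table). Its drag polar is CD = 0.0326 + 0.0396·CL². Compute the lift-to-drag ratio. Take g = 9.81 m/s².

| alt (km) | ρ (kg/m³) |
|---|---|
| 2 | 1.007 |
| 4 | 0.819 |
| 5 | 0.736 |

L/D = 13.9

At 4 km, from the table: ρ = 0.819 kg/m³.
Level flight ⇒ L = W = m·g = 1550 × 9.81 = 15206 N.
q = ½ρv² = ½ × 0.819 × 48.8² = 975.2 Pa.
Required CL = L/(qS) = 15206/(975.2·18) = 0.8662.
CD = 0.0326 + 0.0396 × 0.8662² = 0.06231.
L/D = CL/CD = 0.8662 / 0.06231 = 13.9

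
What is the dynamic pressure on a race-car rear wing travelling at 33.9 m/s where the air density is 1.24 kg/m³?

q = 713 Pa

q = ½ρv² = ½ × 1.24 × 33.9² = 713 Pa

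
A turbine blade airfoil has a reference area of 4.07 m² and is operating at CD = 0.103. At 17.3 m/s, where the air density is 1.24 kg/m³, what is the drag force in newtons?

Dynamic pressure q = ½ρv² = ½ × 1.24 × 17.3² = 185.6 Pa.
D = q·S·CD = 185.6 × 4.07 × 0.103 = 77.8 N

D = 77.8 N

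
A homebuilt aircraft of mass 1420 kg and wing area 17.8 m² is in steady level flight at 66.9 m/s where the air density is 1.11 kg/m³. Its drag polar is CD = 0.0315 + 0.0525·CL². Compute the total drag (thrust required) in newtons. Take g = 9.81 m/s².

Weight W = mg = 1420 × 9.81 = 13930 N; in level flight L = W.
q = ½ρv² = ½ × 1.11 × 66.9² = 2484 Pa.
Required CL = L/(qS) = 13930/(2484·17.8) = 0.3151.
CD = 0.0315 + 0.0525 × 0.3151² = 0.03671.
D = q·S·CD = 2484 × 17.8 × 0.03671 = 1623 N

D = 1620 N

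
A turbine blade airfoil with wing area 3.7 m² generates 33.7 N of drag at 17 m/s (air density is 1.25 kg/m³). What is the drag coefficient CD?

CD = 0.0504

From D = ½ρv²S·CD, rearranging gives CD = 2D/(ρv²S).
CD = 2 × 33.7 / (1.25 × 17² × 3.7) = 0.0504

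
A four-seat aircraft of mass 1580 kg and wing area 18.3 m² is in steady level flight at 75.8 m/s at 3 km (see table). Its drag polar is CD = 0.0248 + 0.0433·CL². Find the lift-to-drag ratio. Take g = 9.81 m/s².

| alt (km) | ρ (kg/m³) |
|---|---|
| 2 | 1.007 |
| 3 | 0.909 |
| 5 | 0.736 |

At 3 km, from the table: ρ = 0.909 kg/m³.
In steady level flight, lift balances weight: W = mg = 1580 × 9.81 = 15500 N.
Dynamic pressure q = 0.5 × 0.909 × 75.8² = 2611 Pa.
CL = 2W/(ρv²S) = 2×15500/(0.909×75.8²×18.3) = 0.3243.
CD = 0.0248 + 0.0433 × 0.3243² = 0.02936.
L/D = CL/CD = 0.3243 / 0.02936 = 11

L/D = 11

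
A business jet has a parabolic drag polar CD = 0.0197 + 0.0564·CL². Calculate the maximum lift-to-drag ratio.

For CD = CD0 + K·CL², (L/D)max occurs at CL* = √(CD0/K) and equals 1/(2√(K·CD0)).
(L/D)max = 1/(2√(0.0564 × 0.0197)) = 1/(2 × 0.03333) = 15

(L/D)max = 15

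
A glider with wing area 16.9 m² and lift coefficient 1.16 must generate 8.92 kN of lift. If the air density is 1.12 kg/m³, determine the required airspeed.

v = 28.5 m/s

L = ½ρv²S·CL ⇒ v = √(2L/(ρ·S·CL))
v = √(2 × 8920 / (1.12 × 16.9 × 1.16)) = √812.5 = 28.5 m/s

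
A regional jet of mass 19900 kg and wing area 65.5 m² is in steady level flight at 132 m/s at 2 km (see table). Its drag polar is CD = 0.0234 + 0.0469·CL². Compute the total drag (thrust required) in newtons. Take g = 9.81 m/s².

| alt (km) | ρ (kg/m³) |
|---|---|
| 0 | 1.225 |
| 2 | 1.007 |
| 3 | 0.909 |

At 2 km, from the table: ρ = 1.007 kg/m³.
Weight W = mg = 19900 × 9.81 = 1.9522×10^5 N; in level flight L = W.
Dynamic pressure q = 0.5 × 1.007 × 132² = 8773 Pa.
Required CL = L/(qS) = 1.9522×10^5/(8773·65.5) = 0.3397.
CD = 0.0234 + 0.0469 × 0.3397² = 0.02881.
D = q·S·CD = 8773 × 65.5 × 0.02881 = 16560 N

D = 16600 N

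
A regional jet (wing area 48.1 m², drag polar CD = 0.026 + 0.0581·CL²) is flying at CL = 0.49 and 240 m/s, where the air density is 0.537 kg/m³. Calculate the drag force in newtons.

D = 29700 N

CD = 0.026 + 0.0581 × 0.49² = 0.03995
D = ½ρv²S·CD = ½ × 0.537 × 240² × 48.1 × 0.03995 = 29700 N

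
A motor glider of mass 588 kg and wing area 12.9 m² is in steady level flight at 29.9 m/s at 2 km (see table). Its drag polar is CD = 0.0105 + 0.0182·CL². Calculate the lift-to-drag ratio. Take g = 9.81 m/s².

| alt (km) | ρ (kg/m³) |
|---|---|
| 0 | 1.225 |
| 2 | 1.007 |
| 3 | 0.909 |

L/D = 34.9

At 2 km, from the table: ρ = 1.007 kg/m³.
In steady level flight, lift balances weight: W = mg = 588 × 9.81 = 5768.3 N.
Dynamic pressure q = 0.5 × 1.007 × 29.9² = 450.1 Pa.
CL = W/(q·S) = 5768.3 / (450.1 × 12.9) = 0.9934.
CD = 0.0105 + 0.0182 × 0.9934² = 0.02846.
L/D = CL/CD = 0.9934 / 0.02846 = 34.9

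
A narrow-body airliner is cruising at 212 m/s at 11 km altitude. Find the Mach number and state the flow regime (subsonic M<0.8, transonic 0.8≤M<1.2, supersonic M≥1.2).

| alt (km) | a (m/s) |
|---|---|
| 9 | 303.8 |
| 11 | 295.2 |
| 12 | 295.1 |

At 11 km, from the table: a = 295.2 m/s.
M = v/a = 212 / 295.2 = 0.718
M = 0.718 → subsonic.

M = 0.718 (subsonic)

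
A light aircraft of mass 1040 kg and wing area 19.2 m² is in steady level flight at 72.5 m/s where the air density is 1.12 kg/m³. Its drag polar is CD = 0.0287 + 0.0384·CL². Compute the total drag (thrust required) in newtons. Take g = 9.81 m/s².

D = 1690 N

Weight W = mg = 1040 × 9.81 = 10202 N; in level flight L = W.
Dynamic pressure q = 0.5 × 1.12 × 72.5² = 2944 Pa.
CL = 2W/(ρv²S) = 2×10202/(1.12×72.5²×19.2) = 0.1805.
CD = 0.0287 + 0.0384 × 0.1805² = 0.02995.
D = q·S·CD = 2944 × 19.2 × 0.02995 = 1693 N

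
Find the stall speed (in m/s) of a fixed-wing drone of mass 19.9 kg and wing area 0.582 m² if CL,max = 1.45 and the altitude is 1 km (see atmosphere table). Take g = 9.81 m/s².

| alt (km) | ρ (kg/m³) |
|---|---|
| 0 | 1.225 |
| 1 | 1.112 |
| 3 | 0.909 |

V_stall = 20.4 m/s

At 1 km, from the table: ρ = 1.112 kg/m³.
Stall occurs when L = W at CL,max. W = mg = 19.9 × 9.81 = 195.2 N.
V_stall = √(2W/(ρ·S·CL,max)) = √(2 × 195.2 / (1.112 × 0.582 × 1.45))
V_stall = √416.1 = 20.4 m/s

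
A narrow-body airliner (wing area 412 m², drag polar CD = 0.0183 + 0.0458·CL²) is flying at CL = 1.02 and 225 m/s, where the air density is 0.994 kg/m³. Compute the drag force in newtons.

D = 6.84×10^5 N

CD = 0.0183 + 0.0458 × 1.02² = 0.06595
D = ½ρv²S·CD = ½ × 0.994 × 225² × 412 × 0.06595 = 6.84×10^5 N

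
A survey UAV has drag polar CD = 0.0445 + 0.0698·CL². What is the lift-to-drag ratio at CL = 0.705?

L/D = 8.9

CD = 0.0445 + 0.0698 × 0.705² = 0.07919
L/D = CL/CD = 0.705 / 0.07919 = 8.9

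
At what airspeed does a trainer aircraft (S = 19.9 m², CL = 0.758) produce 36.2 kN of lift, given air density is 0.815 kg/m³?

L = ½ρv²S·CL ⇒ v = √(2L/(ρ·S·CL))
v = √(2 × 36200 / (0.815 × 19.9 × 0.758)) = √5889 = 76.7 m/s

v = 76.7 m/s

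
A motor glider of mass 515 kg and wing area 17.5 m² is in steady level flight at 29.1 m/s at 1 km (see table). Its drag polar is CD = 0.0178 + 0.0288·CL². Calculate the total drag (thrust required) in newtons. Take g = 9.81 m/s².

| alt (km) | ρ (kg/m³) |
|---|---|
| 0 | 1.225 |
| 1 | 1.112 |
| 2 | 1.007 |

D = 236 N

At 1 km, from the table: ρ = 1.112 kg/m³.
Level flight ⇒ L = W = m·g = 515 × 9.81 = 5052.2 N.
q = ½ρv² = ½ × 1.112 × 29.1² = 470.8 Pa.
Required CL = L/(qS) = 5052.2/(470.8·17.5) = 0.6132.
CD = 0.0178 + 0.0288 × 0.6132² = 0.02863.
D = q·S·CD = 470.8 × 17.5 × 0.02863 = 235.9 N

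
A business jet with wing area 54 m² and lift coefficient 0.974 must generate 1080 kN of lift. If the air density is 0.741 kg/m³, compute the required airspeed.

v = 235 m/s

L = ½ρv²S·CL ⇒ v = √(2L/(ρ·S·CL))
v = √(2 × 1.08×10^6 / (0.741 × 54 × 0.974)) = √55420 = 235 m/s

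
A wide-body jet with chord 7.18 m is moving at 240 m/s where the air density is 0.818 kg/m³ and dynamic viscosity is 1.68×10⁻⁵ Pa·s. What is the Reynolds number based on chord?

Re = 8.39×10^7

Re = ρ·v·c/μ = 0.818 × 240 × 7.18 / (1.68×10⁻⁵) = 8.39×10^7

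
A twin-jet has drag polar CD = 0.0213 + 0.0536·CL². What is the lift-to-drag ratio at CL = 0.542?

CD = 0.0213 + 0.0536 × 0.542² = 0.03705
L/D = CL/CD = 0.542 / 0.03705 = 14.6

L/D = 14.6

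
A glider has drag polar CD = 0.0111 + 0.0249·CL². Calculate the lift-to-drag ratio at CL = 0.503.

L/D = 28.9

CD = 0.0111 + 0.0249 × 0.503² = 0.0174
L/D = CL/CD = 0.503 / 0.0174 = 28.9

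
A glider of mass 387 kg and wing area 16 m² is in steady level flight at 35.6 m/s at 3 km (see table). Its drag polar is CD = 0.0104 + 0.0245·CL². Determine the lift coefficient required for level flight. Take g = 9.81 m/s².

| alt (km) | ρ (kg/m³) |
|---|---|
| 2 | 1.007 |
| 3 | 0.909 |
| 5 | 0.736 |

At 3 km, from the table: ρ = 0.909 kg/m³.
In steady level flight, lift balances weight: W = mg = 387 × 9.81 = 3796.5 N.
Dynamic pressure q = 0.5 × 0.909 × 35.6² = 576 Pa.
CL = 2W/(ρv²S) = 2×3796.5/(0.909×35.6²×16) = 0.4119.

CL = 0.412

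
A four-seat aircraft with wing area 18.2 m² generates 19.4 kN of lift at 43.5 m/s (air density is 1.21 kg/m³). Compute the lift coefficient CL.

From L = ½ρv²S·CL, rearranging gives CL = 2L/(ρv²S).
CL = 2 × 19400 / (1.21 × 43.5² × 18.2) = 0.931

CL = 0.931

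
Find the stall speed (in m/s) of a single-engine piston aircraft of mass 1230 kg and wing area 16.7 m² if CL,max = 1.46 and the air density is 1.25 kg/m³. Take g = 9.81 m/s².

At stall, lift equals weight: L = W = m·g = 1230 × 9.81 = 12070 N.
From L = ½ρV²S·CL,max = W: V_stall = √(2W/(ρSCL,max)) = √(2·12070/(1.25·16.7·1.46))
V_stall = √791.8 = 28.1 m/s

V_stall = 28.1 m/s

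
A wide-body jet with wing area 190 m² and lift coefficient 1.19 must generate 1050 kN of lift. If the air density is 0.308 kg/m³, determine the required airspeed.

L = ½ρv²S·CL ⇒ v = √(2L/(ρ·S·CL))
v = √(2 × 1.05×10^6 / (0.308 × 190 × 1.19)) = √30160 = 174 m/s

v = 174 m/s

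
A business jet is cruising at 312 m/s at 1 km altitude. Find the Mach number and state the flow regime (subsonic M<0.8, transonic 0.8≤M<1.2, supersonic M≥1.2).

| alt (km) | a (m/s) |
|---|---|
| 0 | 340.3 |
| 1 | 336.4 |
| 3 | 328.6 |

At 1 km, from the table: a = 336.4 m/s.
M = v/a = 312 / 336.4 = 0.927
M = 0.927 → transonic.

M = 0.927 (transonic)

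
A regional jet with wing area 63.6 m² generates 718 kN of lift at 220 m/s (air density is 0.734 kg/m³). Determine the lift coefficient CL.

CL = 0.636

From L = ½ρv²S·CL, rearranging gives CL = 2L/(ρv²S).
CL = 2 × 7.18×10^5 / (0.734 × 220² × 63.6) = 0.636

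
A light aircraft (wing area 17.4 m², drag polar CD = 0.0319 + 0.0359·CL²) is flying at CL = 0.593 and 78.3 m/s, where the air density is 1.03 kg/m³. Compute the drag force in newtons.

D = 2450 N

CD = 0.0319 + 0.0359 × 0.593² = 0.04452
D = ½ρv²S·CD = ½ × 1.03 × 78.3² × 17.4 × 0.04452 = 2450 N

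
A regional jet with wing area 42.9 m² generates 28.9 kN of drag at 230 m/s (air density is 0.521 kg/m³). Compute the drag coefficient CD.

From D = ½ρv²S·CD, rearranging gives CD = 2D/(ρv²S).
CD = 2 × 28900 / (0.521 × 230² × 42.9) = 0.0489

CD = 0.0489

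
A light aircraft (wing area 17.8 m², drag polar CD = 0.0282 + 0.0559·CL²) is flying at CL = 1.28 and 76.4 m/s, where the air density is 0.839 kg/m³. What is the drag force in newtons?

CD = 0.0282 + 0.0559 × 1.28² = 0.1198
D = ½ρv²S·CD = ½ × 0.839 × 76.4² × 17.8 × 0.1198 = 5220 N

D = 5220 N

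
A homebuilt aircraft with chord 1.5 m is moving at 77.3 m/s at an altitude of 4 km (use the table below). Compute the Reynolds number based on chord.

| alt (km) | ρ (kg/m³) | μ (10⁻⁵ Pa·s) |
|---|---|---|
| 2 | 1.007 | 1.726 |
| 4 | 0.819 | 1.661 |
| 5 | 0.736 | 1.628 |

At 4 km, from the table: ρ = 0.819 kg/m³, μ = 1.661×10⁻⁵ Pa·s.
Re = ρ·v·c/μ = 0.819 × 77.3 × 1.5 / (1.661×10⁻⁵) = 5.72×10^6

Re = 5.72×10^6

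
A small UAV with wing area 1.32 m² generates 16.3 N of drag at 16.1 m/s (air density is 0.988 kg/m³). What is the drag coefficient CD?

CD = 0.0964

From D = ½ρv²S·CD, rearranging gives CD = 2D/(ρv²S).
CD = 2 × 16.3 / (0.988 × 16.1² × 1.32) = 0.0964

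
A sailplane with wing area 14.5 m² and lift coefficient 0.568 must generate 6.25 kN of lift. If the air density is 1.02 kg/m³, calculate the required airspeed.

L = ½ρv²S·CL ⇒ v = √(2L/(ρ·S·CL))
v = √(2 × 6250 / (1.02 × 14.5 × 0.568)) = √1488 = 38.6 m/s

v = 38.6 m/s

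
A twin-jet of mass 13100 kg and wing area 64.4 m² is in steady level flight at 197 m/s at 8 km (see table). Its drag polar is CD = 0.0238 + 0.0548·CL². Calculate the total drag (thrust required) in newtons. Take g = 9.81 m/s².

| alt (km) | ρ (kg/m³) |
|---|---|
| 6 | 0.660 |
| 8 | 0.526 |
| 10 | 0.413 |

At 8 km, from the table: ρ = 0.526 kg/m³.
Weight W = mg = 13100 × 9.81 = 1.2851×10^5 N; in level flight L = W.
Dynamic pressure q = 0.5 × 0.526 × 197² = 10210 Pa.
CL = 2W/(ρv²S) = 2×1.2851×10^5/(0.526×197²×64.4) = 0.1955.
CD = 0.0238 + 0.0548 × 0.1955² = 0.02589.
D = q·S·CD = 10210 × 64.4 × 0.02589 = 17020 N

D = 17000 N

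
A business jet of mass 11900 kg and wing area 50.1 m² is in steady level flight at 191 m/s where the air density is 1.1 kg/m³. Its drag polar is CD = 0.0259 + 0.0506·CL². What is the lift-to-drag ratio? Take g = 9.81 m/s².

Level flight ⇒ L = W = m·g = 11900 × 9.81 = 1.1674×10^5 N.
q = ½ρv² = ½ × 1.1 × 191² = 20060 Pa.
Required CL = L/(qS) = 1.1674×10^5/(20060·50.1) = 0.1161.
CD = 0.0259 + 0.0506 × 0.1161² = 0.02658.
L/D = CL/CD = 0.1161 / 0.02658 = 4.37

L/D = 4.37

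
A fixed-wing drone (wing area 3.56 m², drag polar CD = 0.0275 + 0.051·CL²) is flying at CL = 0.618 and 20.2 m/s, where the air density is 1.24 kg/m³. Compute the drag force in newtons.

D = 42.3 N

CD = 0.0275 + 0.051 × 0.618² = 0.04698
D = ½ρv²S·CD = ½ × 1.24 × 20.2² × 3.56 × 0.04698 = 42.3 N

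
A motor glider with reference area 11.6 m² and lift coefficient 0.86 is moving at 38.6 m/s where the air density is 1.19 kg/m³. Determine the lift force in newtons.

L = ½ρv²S·CL = ½ × 1.19 × 38.6² × 11.6 × 0.86 = 8840 N ≈ 8.84 kN

L = 8840 N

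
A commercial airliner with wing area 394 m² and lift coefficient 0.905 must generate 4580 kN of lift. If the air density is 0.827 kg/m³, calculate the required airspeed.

L = ½ρv²S·CL ⇒ v = √(2L/(ρ·S·CL))
v = √(2 × 4.58×10^6 / (0.827 × 394 × 0.905)) = √31060 = 176 m/s

v = 176 m/s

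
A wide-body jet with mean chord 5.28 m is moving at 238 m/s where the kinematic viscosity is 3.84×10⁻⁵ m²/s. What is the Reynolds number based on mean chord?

Re = 3.27×10^7

Re = v·c/ν = 238 × 5.28 / (3.84×10⁻⁵) = 3.27×10^7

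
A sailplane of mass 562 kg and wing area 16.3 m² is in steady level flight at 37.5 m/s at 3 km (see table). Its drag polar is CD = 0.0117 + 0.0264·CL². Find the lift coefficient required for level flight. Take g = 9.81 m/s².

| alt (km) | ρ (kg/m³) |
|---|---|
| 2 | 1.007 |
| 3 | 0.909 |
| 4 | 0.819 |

At 3 km, from the table: ρ = 0.909 kg/m³.
Level flight ⇒ L = W = m·g = 562 × 9.81 = 5513.2 N.
q = ½ρv² = ½ × 0.909 × 37.5² = 639.1 Pa.
Required CL = L/(qS) = 5513.2/(639.1·16.3) = 0.5292.

CL = 0.529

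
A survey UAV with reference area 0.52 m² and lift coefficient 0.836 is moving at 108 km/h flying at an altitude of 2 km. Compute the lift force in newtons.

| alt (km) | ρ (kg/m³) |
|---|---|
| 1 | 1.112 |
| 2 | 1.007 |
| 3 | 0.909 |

L = 197 N

At 2 km, from the table: ρ = 1.007 kg/m³.
Convert speed: v = 108 km/h ÷ 3.6 = 30 m/s.
L = ½ρv²S·CL = ½ × 1.007 × 30² × 0.52 × 0.836 = 197 N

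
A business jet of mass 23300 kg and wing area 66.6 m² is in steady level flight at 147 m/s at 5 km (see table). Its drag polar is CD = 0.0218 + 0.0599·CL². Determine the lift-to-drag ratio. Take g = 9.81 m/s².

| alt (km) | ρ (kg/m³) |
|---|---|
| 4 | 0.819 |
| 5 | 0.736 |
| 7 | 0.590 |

L/D = 13.1

At 5 km, from the table: ρ = 0.736 kg/m³.
Weight W = mg = 23300 × 9.81 = 2.2857×10^5 N; in level flight L = W.
q = ½ρv² = ½ × 0.736 × 147² = 7952 Pa.
CL = 2W/(ρv²S) = 2×2.2857×10^5/(0.736×147²×66.6) = 0.4316.
CD = 0.0218 + 0.0599 × 0.4316² = 0.03296.
L/D = CL/CD = 0.4316 / 0.03296 = 13.1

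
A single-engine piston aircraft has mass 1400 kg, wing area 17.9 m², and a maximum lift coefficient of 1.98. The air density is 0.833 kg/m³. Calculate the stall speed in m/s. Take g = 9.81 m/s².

V_stall = 30.5 m/s

At stall, lift equals weight: L = W = m·g = 1400 × 9.81 = 13730 N.
From L = ½ρV²S·CL,max = W: V_stall = √(2W/(ρSCL,max)) = √(2·13730/(0.833·17.9·1.98))
V_stall = √930.4 = 30.5 m/s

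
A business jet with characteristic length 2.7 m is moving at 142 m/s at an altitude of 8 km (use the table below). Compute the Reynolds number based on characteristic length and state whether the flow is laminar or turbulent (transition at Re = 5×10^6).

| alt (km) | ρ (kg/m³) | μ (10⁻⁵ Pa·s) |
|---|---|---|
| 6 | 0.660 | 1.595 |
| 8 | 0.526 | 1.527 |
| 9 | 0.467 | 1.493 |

Re = 1.32×10^7 (turbulent)

At 8 km, from the table: ρ = 0.526 kg/m³, μ = 1.527×10⁻⁵ Pa·s.
Re = ρ·v·c/μ = 0.526 × 142 × 2.7 / (1.527×10⁻⁵) = 1.32×10^7
Since 1.32×10^7 > 5×10^6, the flow is turbulent.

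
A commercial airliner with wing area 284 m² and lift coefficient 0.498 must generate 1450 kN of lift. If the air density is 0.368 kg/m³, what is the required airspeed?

v = 236 m/s

L = ½ρv²S·CL ⇒ v = √(2L/(ρ·S·CL))
v = √(2 × 1.45×10^6 / (0.368 × 284 × 0.498)) = √55720 = 236 m/s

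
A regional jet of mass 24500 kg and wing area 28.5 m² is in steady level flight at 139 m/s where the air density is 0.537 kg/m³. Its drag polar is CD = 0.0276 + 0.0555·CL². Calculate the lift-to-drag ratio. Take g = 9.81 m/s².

L/D = 9.33

In steady level flight, lift balances weight: W = mg = 24500 × 9.81 = 2.4034×10^5 N.
q = ½ρv² = ½ × 0.537 × 139² = 5188 Pa.
CL = 2W/(ρv²S) = 2×2.4034×10^5/(0.537×139²×28.5) = 1.626.
CD = 0.0276 + 0.0555 × 1.626² = 0.1743.
L/D = CL/CD = 1.626 / 0.1743 = 9.33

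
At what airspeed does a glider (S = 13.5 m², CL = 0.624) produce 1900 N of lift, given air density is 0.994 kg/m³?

L = ½ρv²S·CL ⇒ v = √(2L/(ρ·S·CL))
v = √(2 × 1900 / (0.994 × 13.5 × 0.624)) = √453.8 = 21.3 m/s

v = 21.3 m/s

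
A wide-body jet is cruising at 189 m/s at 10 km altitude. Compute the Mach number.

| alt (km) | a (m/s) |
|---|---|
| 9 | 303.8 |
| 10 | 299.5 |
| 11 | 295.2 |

M = 0.631

At 10 km, from the table: a = 299.5 m/s.
M = v/a = 189 / 299.5 = 0.631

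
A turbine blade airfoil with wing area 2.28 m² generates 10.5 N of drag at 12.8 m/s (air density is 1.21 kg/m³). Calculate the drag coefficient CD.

From D = ½ρv²S·CD, rearranging gives CD = 2D/(ρv²S).
CD = 2 × 10.5 / (1.21 × 12.8² × 2.28) = 0.0465

CD = 0.0465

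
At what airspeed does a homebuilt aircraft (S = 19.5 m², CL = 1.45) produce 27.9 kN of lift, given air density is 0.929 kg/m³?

v = 46.1 m/s

L = ½ρv²S·CL ⇒ v = √(2L/(ρ·S·CL))
v = √(2 × 27900 / (0.929 × 19.5 × 1.45)) = √2124 = 46.1 m/s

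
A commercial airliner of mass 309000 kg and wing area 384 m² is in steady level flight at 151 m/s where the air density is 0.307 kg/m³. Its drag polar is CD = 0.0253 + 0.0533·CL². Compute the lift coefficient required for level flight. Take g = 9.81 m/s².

CL = 2.26

In steady level flight, lift balances weight: W = mg = 309000 × 9.81 = 3.0313×10^6 N.
q = ½ρv² = ½ × 0.307 × 151² = 3500 Pa.
CL = W/(q·S) = 3.0313×10^6 / (3500 × 384) = 2.255.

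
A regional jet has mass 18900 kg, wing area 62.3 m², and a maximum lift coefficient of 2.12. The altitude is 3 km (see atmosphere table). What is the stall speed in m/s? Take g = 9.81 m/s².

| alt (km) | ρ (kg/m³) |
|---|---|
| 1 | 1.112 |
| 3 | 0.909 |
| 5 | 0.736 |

At 3 km, from the table: ρ = 0.909 kg/m³.
Stall occurs when L = W at CL,max. W = mg = 18900 × 9.81 = 1.854×10^5 N.
From L = ½ρV²S·CL,max = W: V_stall = √(2W/(ρSCL,max)) = √(2·1.854×10^5/(0.909·62.3·2.12))
V_stall = √3089 = 55.6 m/s

V_stall = 55.6 m/s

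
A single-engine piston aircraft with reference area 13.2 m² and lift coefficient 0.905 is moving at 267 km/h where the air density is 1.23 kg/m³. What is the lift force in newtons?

L = 40400 N

Convert speed: v = 267 km/h ÷ 3.6 = 74.17 m/s.
Dynamic pressure q = ½ρv² = ½ × 1.23 × 74.17² = 3383 Pa.
L = q·S·CL = 3383 × 13.2 × 0.905 = 40400 N ≈ 40.4 kN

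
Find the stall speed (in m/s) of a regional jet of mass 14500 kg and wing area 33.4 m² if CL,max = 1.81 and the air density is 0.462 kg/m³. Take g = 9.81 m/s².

V_stall = 101 m/s

Stall occurs when L = W at CL,max. W = mg = 14500 × 9.81 = 1.422×10^5 N.
From L = ½ρV²S·CL,max = W: V_stall = √(2W/(ρSCL,max)) = √(2·1.422×10^5/(0.462·33.4·1.81))
V_stall = √10190 = 101 m/s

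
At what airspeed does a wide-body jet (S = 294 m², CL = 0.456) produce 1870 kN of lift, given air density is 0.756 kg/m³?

L = ½ρv²S·CL ⇒ v = √(2L/(ρ·S·CL))
v = √(2 × 1.87×10^6 / (0.756 × 294 × 0.456)) = √36900 = 192 m/s

v = 192 m/s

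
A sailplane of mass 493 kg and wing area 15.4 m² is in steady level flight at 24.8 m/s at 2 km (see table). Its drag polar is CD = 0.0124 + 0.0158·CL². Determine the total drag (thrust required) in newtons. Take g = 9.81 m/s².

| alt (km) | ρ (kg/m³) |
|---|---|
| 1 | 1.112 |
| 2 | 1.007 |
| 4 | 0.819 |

At 2 km, from the table: ρ = 1.007 kg/m³.
Level flight ⇒ L = W = m·g = 493 × 9.81 = 4836.3 N.
q = ½ρv² = ½ × 1.007 × 24.8² = 309.7 Pa.
Required CL = L/(qS) = 4836.3/(309.7·15.4) = 1.014.
CD = 0.0124 + 0.0158 × 1.014² = 0.02865.
D = q·S·CD = 309.7 × 15.4 × 0.02865 = 136.6 N

D = 137 N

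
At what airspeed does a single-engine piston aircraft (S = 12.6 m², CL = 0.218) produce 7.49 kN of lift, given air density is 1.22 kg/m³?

L = ½ρv²S·CL ⇒ v = √(2L/(ρ·S·CL))
v = √(2 × 7490 / (1.22 × 12.6 × 0.218)) = √4470 = 66.9 m/s

v = 66.9 m/s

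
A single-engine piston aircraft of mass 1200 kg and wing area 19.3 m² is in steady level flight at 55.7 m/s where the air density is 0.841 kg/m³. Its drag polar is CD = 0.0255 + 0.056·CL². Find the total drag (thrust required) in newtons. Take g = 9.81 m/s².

D = 950 N

Weight W = mg = 1200 × 9.81 = 11772 N; in level flight L = W.
Dynamic pressure q = 0.5 × 0.841 × 55.7² = 1305 Pa.
Required CL = L/(qS) = 11772/(1305·19.3) = 0.4675.
CD = 0.0255 + 0.056 × 0.4675² = 0.03774.
D = q·S·CD = 1305 × 19.3 × 0.03774 = 950.3 N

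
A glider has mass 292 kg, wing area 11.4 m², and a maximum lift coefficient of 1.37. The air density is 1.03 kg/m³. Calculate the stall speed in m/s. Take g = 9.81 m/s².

At stall, lift equals weight: L = W = m·g = 292 × 9.81 = 2865 N.
From L = ½ρV²S·CL,max = W: V_stall = √(2W/(ρSCL,max)) = √(2·2865/(1.03·11.4·1.37))
V_stall = √356.1 = 18.9 m/s

V_stall = 18.9 m/s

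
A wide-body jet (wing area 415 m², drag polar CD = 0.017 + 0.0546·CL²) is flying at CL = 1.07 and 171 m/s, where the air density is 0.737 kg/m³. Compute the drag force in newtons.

CD = 0.017 + 0.0546 × 1.07² = 0.07951
D = ½ρv²S·CD = ½ × 0.737 × 171² × 415 × 0.07951 = 3.56×10^5 N

D = 3.56×10^5 N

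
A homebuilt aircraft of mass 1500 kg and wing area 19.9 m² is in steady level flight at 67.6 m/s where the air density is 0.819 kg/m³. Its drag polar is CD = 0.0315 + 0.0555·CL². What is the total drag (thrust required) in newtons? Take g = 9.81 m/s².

D = 1500 N

Level flight ⇒ L = W = m·g = 1500 × 9.81 = 14715 N.
q = ½ρv² = ½ × 0.819 × 67.6² = 1871 Pa.
Required CL = L/(qS) = 14715/(1871·19.9) = 0.3951.
CD = 0.0315 + 0.0555 × 0.3951² = 0.04017.
D = q·S·CD = 1871 × 19.9 × 0.04017 = 1496 N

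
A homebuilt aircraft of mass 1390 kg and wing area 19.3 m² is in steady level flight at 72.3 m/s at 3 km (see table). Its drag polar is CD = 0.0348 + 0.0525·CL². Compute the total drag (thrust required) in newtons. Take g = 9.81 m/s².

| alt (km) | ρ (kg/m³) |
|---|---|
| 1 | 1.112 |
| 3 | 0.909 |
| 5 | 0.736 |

D = 1810 N

At 3 km, from the table: ρ = 0.909 kg/m³.
Level flight ⇒ L = W = m·g = 1390 × 9.81 = 13636 N.
Dynamic pressure q = 0.5 × 0.909 × 72.3² = 2376 Pa.
Required CL = L/(qS) = 13636/(2376·19.3) = 0.2974.
CD = 0.0348 + 0.0525 × 0.2974² = 0.03944.
D = q·S·CD = 2376 × 19.3 × 0.03944 = 1809 N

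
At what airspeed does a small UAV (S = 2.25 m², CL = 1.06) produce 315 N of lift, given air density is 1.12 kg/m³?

L = ½ρv²S·CL ⇒ v = √(2L/(ρ·S·CL))
v = √(2 × 315 / (1.12 × 2.25 × 1.06)) = √235.8 = 15.4 m/s

v = 15.4 m/s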